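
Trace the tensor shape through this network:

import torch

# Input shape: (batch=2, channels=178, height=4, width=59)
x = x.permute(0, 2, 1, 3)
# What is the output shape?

Input shape: (2, 178, 4, 59)
Output shape: (2, 4, 178, 59)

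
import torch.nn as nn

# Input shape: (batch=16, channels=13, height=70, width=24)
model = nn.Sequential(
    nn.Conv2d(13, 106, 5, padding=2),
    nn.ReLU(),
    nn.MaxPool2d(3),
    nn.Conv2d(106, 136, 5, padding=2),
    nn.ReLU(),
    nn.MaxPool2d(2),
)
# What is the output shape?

Input shape: (16, 13, 70, 24)
  -> after first Conv2d: (16, 106, 70, 24)
  -> after first MaxPool2d: (16, 106, 23, 8)
  -> after second Conv2d: (16, 136, 23, 8)
Output shape: (16, 136, 11, 4)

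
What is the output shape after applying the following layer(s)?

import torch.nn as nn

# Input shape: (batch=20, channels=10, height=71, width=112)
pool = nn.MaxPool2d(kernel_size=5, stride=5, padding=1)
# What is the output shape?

Input shape: (20, 10, 71, 112)
Output shape: (20, 10, 14, 22)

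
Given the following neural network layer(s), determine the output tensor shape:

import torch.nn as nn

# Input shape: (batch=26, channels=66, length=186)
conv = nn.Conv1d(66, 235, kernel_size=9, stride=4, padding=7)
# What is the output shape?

Input shape: (26, 66, 186)
Output shape: (26, 235, 48)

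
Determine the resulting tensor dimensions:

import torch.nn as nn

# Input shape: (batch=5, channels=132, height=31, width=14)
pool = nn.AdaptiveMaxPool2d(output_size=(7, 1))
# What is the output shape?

Input shape: (5, 132, 31, 14)
Output shape: (5, 132, 7, 1)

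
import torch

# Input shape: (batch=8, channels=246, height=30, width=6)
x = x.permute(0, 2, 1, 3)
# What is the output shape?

Input shape: (8, 246, 30, 6)
Output shape: (8, 30, 246, 6)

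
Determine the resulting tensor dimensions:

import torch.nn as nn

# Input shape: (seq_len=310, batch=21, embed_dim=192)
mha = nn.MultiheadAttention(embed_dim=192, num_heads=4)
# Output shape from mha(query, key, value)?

Input shape: (310, 21, 192)
Output shape: (310, 21, 192)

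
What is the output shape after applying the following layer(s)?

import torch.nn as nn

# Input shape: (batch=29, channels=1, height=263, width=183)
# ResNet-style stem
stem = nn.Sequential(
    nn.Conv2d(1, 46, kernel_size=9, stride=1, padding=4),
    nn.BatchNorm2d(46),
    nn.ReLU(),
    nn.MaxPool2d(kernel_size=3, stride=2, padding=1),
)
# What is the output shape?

Input shape: (29, 1, 263, 183)
  -> after Conv2d 9x9 stride=1: (29, 46, 263, 183)
Output shape: (29, 46, 132, 92)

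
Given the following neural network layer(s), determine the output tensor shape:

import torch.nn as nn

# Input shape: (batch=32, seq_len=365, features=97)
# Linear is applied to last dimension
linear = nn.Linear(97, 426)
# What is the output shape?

Input shape: (32, 365, 97)
Output shape: (32, 365, 426)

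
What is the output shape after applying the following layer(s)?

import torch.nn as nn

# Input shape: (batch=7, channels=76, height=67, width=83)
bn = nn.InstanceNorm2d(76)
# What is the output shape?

Input shape: (7, 76, 67, 83)
Output shape: (7, 76, 67, 83)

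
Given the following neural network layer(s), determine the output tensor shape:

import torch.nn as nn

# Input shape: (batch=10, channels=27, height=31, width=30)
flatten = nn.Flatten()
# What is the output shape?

Input shape: (10, 27, 31, 30)
Output shape: (10, 25110)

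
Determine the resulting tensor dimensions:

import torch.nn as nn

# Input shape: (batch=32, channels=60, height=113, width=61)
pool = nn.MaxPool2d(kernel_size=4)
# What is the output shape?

Input shape: (32, 60, 113, 61)
Output shape: (32, 60, 28, 15)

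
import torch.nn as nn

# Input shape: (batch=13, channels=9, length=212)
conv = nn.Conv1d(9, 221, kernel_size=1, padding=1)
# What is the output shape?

Input shape: (13, 9, 212)
Output shape: (13, 221, 214)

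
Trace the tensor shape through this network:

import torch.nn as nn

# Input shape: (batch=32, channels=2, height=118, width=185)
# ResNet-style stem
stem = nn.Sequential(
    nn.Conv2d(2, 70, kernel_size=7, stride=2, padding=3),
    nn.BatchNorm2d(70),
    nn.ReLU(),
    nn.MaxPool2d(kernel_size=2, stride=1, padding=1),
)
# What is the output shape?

Input shape: (32, 2, 118, 185)
  -> after Conv2d 7x7 stride=2: (32, 70, 59, 93)
Output shape: (32, 70, 60, 94)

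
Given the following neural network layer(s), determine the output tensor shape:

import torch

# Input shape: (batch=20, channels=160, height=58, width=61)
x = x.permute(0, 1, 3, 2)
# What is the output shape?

Input shape: (20, 160, 58, 61)
Output shape: (20, 160, 61, 58)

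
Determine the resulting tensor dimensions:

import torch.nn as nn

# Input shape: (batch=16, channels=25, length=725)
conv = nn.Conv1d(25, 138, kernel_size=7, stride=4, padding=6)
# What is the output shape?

Input shape: (16, 25, 725)
Output shape: (16, 138, 183)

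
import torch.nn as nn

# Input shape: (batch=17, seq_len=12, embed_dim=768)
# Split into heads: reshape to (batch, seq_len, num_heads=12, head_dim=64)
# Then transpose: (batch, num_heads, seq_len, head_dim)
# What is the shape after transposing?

Input shape: (17, 12, 768)
  -> after reshape: (17, 12, 12, 64)
Output shape: (17, 12, 12, 64)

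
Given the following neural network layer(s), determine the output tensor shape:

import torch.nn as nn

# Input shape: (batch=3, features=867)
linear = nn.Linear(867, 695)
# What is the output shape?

Input shape: (3, 867)
Output shape: (3, 695)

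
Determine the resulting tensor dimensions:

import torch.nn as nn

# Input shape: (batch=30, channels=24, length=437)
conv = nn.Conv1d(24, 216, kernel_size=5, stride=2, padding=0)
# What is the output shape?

Input shape: (30, 24, 437)
Output shape: (30, 216, 217)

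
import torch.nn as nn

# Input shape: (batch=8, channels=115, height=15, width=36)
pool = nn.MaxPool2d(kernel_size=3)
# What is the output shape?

Input shape: (8, 115, 15, 36)
Output shape: (8, 115, 5, 12)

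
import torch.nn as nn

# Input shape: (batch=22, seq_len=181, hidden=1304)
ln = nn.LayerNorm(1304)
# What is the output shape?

Input shape: (22, 181, 1304)
Output shape: (22, 181, 1304)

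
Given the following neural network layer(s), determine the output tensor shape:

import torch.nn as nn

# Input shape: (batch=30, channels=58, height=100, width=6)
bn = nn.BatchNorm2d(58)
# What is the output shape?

Input shape: (30, 58, 100, 6)
Output shape: (30, 58, 100, 6)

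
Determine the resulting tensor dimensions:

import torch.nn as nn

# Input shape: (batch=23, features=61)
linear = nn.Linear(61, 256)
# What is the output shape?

Input shape: (23, 61)
Output shape: (23, 256)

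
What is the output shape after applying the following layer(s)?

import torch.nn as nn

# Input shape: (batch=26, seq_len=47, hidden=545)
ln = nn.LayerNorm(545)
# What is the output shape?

Input shape: (26, 47, 545)
Output shape: (26, 47, 545)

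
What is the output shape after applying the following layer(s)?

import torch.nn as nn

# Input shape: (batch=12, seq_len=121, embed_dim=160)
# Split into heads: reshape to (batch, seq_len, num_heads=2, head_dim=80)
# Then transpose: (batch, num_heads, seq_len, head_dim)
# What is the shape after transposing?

Input shape: (12, 121, 160)
  -> after reshape: (12, 121, 2, 80)
Output shape: (12, 2, 121, 80)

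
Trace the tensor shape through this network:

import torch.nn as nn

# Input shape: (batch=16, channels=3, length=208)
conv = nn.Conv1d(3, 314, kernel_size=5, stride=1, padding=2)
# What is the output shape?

Input shape: (16, 3, 208)
Output shape: (16, 314, 208)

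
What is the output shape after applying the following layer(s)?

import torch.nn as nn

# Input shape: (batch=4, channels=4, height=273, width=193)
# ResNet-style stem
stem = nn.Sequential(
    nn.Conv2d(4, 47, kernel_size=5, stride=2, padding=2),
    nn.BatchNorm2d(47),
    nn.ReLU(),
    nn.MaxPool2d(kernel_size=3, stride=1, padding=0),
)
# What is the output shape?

Input shape: (4, 4, 273, 193)
  -> after Conv2d 5x5 stride=2: (4, 47, 137, 97)
Output shape: (4, 47, 135, 95)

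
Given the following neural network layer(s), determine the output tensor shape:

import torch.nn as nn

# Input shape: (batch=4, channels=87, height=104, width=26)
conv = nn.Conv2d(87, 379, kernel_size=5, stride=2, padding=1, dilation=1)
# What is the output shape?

Input shape: (4, 87, 104, 26)
Output shape: (4, 379, 51, 12)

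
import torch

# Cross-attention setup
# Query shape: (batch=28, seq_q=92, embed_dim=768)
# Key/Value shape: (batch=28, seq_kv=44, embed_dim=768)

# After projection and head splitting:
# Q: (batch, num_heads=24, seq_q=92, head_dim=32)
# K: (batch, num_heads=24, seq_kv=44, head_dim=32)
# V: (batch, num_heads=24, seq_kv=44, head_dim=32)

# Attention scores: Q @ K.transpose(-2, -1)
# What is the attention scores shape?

Input shape: (28, 92, 768)
Output shape: (28, 24, 92, 44)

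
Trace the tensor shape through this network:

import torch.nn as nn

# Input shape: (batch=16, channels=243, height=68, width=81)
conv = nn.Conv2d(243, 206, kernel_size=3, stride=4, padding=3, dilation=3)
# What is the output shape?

Input shape: (16, 243, 68, 81)
Output shape: (16, 206, 17, 21)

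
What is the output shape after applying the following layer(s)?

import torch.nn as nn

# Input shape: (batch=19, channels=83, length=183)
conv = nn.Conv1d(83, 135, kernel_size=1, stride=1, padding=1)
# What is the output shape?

Input shape: (19, 83, 183)
Output shape: (19, 135, 185)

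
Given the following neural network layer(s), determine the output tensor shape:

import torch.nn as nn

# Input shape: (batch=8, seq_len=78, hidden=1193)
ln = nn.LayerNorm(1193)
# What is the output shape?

Input shape: (8, 78, 1193)
Output shape: (8, 78, 1193)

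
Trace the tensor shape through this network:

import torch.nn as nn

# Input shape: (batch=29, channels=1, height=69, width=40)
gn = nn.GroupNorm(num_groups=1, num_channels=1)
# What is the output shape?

Input shape: (29, 1, 69, 40)
Output shape: (29, 1, 69, 40)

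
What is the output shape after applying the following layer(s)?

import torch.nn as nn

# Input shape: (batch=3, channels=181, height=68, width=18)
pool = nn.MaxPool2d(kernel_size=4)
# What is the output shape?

Input shape: (3, 181, 68, 18)
Output shape: (3, 181, 17, 4)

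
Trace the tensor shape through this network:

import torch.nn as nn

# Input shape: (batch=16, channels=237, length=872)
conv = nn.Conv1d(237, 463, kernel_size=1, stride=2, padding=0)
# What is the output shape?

Input shape: (16, 237, 872)
Output shape: (16, 463, 436)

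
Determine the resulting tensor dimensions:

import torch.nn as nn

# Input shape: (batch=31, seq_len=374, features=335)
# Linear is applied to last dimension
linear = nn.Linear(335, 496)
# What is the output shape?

Input shape: (31, 374, 335)
Output shape: (31, 374, 496)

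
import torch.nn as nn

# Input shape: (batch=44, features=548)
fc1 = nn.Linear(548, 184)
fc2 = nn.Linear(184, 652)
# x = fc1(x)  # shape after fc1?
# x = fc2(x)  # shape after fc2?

Input shape: (44, 548)
  -> after fc1: (44, 184)
Output shape: (44, 652)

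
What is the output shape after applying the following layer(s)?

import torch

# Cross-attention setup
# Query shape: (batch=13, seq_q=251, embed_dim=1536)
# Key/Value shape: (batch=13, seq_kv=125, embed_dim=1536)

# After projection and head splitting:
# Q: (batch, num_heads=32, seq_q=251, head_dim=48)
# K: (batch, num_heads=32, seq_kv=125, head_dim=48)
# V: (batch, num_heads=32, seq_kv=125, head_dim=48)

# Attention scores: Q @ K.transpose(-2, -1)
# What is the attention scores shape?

Input shape: (13, 251, 1536)
Output shape: (13, 32, 251, 125)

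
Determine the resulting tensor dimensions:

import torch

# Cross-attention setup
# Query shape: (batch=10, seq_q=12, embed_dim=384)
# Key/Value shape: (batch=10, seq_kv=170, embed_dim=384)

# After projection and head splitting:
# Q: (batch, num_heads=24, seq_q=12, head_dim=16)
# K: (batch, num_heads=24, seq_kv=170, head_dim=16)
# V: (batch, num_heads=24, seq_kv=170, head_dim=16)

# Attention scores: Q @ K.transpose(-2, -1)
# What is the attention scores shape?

Input shape: (10, 12, 384)
Output shape: (10, 24, 12, 170)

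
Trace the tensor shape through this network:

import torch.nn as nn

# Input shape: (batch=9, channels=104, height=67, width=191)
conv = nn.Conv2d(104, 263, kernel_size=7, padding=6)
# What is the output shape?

Input shape: (9, 104, 67, 191)
Output shape: (9, 263, 73, 197)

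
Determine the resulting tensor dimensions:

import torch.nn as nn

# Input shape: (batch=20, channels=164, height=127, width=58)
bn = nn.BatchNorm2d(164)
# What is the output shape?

Input shape: (20, 164, 127, 58)
Output shape: (20, 164, 127, 58)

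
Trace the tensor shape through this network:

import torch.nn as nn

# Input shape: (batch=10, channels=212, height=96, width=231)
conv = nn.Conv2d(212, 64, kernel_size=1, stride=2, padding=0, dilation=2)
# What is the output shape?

Input shape: (10, 212, 96, 231)
Output shape: (10, 64, 48, 116)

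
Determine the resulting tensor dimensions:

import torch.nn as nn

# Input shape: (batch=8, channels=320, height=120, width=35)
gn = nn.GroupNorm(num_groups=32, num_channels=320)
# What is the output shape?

Input shape: (8, 320, 120, 35)
Output shape: (8, 320, 120, 35)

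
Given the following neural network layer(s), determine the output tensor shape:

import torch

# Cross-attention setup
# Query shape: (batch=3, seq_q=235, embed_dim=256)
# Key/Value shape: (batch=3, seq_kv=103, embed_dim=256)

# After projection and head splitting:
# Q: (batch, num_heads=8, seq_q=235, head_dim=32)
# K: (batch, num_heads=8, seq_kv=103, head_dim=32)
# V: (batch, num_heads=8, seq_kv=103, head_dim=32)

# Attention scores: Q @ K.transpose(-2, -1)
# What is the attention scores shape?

Input shape: (3, 235, 256)
Output shape: (3, 8, 235, 103)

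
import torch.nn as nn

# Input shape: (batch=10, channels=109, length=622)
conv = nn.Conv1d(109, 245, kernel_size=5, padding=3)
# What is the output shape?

Input shape: (10, 109, 622)
Output shape: (10, 245, 624)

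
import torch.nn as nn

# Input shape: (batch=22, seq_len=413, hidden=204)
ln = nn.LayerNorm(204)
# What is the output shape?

Input shape: (22, 413, 204)
Output shape: (22, 413, 204)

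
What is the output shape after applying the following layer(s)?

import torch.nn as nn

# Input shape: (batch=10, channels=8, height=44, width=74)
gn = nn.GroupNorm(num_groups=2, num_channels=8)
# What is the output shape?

Input shape: (10, 8, 44, 74)
Output shape: (10, 8, 44, 74)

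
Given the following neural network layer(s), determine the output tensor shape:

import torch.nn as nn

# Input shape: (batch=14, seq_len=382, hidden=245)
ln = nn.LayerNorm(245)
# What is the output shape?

Input shape: (14, 382, 245)
Output shape: (14, 382, 245)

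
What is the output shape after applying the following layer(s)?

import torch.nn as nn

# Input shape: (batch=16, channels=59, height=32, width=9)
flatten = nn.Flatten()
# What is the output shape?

Input shape: (16, 59, 32, 9)
Output shape: (16, 16992)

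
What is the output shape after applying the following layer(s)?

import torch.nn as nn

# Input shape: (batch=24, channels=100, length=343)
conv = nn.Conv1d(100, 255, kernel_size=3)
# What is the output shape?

Input shape: (24, 100, 343)
Output shape: (24, 255, 341)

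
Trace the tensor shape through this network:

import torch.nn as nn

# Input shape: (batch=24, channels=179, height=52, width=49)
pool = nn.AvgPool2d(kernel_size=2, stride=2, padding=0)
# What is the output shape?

Input shape: (24, 179, 52, 49)
Output shape: (24, 179, 26, 24)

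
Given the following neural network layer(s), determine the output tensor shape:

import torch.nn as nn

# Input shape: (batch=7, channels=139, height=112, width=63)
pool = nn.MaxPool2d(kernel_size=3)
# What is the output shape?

Input shape: (7, 139, 112, 63)
Output shape: (7, 139, 37, 21)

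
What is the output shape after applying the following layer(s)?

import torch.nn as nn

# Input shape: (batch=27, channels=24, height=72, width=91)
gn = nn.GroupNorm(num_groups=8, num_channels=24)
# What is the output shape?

Input shape: (27, 24, 72, 91)
Output shape: (27, 24, 72, 91)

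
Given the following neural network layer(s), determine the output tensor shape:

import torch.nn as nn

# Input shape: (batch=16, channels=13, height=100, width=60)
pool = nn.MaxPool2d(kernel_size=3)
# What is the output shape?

Input shape: (16, 13, 100, 60)
Output shape: (16, 13, 33, 20)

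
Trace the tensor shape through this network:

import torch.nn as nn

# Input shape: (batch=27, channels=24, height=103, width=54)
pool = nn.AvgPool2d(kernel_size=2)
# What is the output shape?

Input shape: (27, 24, 103, 54)
Output shape: (27, 24, 51, 27)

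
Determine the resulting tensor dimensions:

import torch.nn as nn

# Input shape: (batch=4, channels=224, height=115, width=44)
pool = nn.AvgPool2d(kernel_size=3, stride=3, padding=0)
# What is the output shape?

Input shape: (4, 224, 115, 44)
Output shape: (4, 224, 38, 14)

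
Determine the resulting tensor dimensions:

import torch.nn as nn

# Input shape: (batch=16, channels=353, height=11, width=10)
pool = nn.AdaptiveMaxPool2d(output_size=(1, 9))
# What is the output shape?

Input shape: (16, 353, 11, 10)
Output shape: (16, 353, 1, 9)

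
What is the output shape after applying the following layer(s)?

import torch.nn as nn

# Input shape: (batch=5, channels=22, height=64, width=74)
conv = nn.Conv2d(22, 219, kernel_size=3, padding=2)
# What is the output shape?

Input shape: (5, 22, 64, 74)
Output shape: (5, 219, 66, 76)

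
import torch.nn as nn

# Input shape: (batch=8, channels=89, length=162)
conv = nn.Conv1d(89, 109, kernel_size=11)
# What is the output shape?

Input shape: (8, 89, 162)
Output shape: (8, 109, 152)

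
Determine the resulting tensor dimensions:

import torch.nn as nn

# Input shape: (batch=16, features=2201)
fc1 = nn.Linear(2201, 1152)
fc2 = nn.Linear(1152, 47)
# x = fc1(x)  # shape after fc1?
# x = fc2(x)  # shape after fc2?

Input shape: (16, 2201)
  -> after fc1: (16, 1152)
Output shape: (16, 47)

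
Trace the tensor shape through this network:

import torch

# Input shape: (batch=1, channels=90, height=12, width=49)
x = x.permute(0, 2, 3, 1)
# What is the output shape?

Input shape: (1, 90, 12, 49)
Output shape: (1, 12, 49, 90)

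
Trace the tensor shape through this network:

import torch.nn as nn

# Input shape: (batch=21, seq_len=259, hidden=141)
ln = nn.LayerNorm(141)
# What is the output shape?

Input shape: (21, 259, 141)
Output shape: (21, 259, 141)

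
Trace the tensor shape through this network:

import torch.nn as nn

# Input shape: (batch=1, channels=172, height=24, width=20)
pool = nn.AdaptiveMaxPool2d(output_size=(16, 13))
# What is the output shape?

Input shape: (1, 172, 24, 20)
Output shape: (1, 172, 16, 13)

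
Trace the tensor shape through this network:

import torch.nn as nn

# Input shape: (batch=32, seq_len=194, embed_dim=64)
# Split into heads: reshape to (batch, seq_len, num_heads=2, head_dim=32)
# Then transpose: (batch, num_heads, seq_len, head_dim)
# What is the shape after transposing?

Input shape: (32, 194, 64)
  -> after reshape: (32, 194, 2, 32)
Output shape: (32, 2, 194, 32)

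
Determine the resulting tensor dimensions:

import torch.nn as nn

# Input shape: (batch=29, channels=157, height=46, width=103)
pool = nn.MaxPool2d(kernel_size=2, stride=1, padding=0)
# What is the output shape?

Input shape: (29, 157, 46, 103)
Output shape: (29, 157, 45, 102)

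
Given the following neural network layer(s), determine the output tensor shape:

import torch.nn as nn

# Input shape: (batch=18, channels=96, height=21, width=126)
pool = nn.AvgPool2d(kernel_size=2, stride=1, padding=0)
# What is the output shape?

Input shape: (18, 96, 21, 126)
Output shape: (18, 96, 20, 125)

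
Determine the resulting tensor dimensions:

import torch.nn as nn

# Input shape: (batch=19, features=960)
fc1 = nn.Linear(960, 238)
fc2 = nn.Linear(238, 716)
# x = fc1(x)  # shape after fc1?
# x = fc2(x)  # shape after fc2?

Input shape: (19, 960)
  -> after fc1: (19, 238)
Output shape: (19, 716)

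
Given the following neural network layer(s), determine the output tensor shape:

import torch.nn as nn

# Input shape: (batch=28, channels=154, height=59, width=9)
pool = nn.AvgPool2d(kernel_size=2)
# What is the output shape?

Input shape: (28, 154, 59, 9)
Output shape: (28, 154, 29, 4)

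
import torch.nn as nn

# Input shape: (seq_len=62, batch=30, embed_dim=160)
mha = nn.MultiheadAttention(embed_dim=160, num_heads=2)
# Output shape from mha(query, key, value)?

Input shape: (62, 30, 160)
Output shape: (62, 30, 160)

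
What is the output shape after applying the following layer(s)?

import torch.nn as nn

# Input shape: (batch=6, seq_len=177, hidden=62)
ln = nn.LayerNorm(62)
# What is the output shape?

Input shape: (6, 177, 62)
Output shape: (6, 177, 62)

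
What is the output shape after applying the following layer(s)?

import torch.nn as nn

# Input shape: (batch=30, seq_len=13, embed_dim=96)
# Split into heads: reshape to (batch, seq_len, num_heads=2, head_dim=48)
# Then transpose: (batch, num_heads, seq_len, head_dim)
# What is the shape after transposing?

Input shape: (30, 13, 96)
  -> after reshape: (30, 13, 2, 48)
Output shape: (30, 2, 13, 48)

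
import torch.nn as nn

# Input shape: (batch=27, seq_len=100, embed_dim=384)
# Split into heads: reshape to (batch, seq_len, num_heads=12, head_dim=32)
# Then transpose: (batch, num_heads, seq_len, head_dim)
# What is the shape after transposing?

Input shape: (27, 100, 384)
  -> after reshape: (27, 100, 12, 32)
Output shape: (27, 12, 100, 32)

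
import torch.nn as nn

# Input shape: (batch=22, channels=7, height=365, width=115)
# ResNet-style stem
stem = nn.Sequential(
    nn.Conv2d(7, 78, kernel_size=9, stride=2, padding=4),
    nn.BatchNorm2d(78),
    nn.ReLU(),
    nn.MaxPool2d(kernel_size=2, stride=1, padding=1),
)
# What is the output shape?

Input shape: (22, 7, 365, 115)
  -> after Conv2d 9x9 stride=2: (22, 78, 183, 58)
Output shape: (22, 78, 184, 59)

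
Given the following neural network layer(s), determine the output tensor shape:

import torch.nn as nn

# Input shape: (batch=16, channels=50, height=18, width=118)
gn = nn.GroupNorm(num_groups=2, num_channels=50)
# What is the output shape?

Input shape: (16, 50, 18, 118)
Output shape: (16, 50, 18, 118)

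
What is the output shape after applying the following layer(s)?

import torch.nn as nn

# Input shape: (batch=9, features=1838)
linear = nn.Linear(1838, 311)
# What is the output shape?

Input shape: (9, 1838)
Output shape: (9, 311)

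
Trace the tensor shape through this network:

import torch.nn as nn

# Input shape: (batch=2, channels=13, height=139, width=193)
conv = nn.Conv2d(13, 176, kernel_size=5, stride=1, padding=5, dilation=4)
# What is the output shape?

Input shape: (2, 13, 139, 193)
Output shape: (2, 176, 133, 187)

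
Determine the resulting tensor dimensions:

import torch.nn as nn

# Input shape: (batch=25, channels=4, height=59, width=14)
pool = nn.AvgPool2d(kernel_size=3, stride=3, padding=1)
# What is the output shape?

Input shape: (25, 4, 59, 14)
Output shape: (25, 4, 20, 5)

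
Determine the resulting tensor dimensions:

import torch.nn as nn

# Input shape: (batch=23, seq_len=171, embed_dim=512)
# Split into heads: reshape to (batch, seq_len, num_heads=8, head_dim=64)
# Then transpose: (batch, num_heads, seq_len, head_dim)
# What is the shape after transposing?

Input shape: (23, 171, 512)
  -> after reshape: (23, 171, 8, 64)
Output shape: (23, 8, 171, 64)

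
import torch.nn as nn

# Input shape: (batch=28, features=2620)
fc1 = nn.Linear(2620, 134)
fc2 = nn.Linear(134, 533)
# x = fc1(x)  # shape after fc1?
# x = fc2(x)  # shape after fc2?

Input shape: (28, 2620)
  -> after fc1: (28, 134)
Output shape: (28, 533)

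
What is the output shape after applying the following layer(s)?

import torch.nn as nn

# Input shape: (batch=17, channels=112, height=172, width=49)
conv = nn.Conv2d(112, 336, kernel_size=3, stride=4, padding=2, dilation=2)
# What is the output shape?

Input shape: (17, 112, 172, 49)
Output shape: (17, 336, 43, 13)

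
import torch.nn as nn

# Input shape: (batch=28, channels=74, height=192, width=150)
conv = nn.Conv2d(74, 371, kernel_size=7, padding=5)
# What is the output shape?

Input shape: (28, 74, 192, 150)
Output shape: (28, 371, 196, 154)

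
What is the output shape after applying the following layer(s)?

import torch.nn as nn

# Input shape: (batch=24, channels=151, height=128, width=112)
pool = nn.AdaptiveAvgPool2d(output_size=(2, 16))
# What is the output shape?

Input shape: (24, 151, 128, 112)
Output shape: (24, 151, 2, 16)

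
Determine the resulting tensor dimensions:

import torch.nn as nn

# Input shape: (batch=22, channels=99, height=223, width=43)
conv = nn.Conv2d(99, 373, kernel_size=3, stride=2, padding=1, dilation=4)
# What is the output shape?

Input shape: (22, 99, 223, 43)
Output shape: (22, 373, 109, 19)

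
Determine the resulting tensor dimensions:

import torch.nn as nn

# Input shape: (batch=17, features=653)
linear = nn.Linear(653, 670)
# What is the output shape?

Input shape: (17, 653)
Output shape: (17, 670)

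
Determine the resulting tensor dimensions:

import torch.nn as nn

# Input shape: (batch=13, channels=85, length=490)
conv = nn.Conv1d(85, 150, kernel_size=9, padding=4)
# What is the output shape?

Input shape: (13, 85, 490)
Output shape: (13, 150, 490)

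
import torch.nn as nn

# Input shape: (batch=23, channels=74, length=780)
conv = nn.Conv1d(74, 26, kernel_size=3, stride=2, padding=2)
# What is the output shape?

Input shape: (23, 74, 780)
Output shape: (23, 26, 391)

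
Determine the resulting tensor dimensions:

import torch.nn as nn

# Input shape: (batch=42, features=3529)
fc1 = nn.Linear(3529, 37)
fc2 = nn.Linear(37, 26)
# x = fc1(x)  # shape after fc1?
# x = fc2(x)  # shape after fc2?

Input shape: (42, 3529)
  -> after fc1: (42, 37)
Output shape: (42, 26)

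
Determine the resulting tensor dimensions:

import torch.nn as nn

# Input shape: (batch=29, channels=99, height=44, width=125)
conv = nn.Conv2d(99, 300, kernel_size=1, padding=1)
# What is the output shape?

Input shape: (29, 99, 44, 125)
Output shape: (29, 300, 46, 127)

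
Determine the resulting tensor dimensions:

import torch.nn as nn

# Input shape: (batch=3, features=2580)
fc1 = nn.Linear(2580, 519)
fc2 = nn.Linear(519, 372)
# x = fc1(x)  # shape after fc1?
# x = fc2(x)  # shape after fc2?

Input shape: (3, 2580)
  -> after fc1: (3, 519)
Output shape: (3, 372)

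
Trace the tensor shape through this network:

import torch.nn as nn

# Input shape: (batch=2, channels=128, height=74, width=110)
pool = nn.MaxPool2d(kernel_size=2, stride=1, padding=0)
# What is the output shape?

Input shape: (2, 128, 74, 110)
Output shape: (2, 128, 73, 109)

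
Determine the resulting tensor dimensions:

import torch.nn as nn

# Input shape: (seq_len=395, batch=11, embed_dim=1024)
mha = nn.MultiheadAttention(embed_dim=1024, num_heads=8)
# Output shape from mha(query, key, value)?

Input shape: (395, 11, 1024)
Output shape: (395, 11, 1024)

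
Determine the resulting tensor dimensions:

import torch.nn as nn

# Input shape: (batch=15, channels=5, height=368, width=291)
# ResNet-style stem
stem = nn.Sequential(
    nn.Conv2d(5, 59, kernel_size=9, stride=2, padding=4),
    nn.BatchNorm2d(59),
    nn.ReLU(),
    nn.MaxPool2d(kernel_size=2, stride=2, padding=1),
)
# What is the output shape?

Input shape: (15, 5, 368, 291)
  -> after Conv2d 9x9 stride=2: (15, 59, 184, 146)
Output shape: (15, 59, 93, 74)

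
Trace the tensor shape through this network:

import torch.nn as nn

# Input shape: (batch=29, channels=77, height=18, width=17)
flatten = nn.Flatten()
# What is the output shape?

Input shape: (29, 77, 18, 17)
Output shape: (29, 23562)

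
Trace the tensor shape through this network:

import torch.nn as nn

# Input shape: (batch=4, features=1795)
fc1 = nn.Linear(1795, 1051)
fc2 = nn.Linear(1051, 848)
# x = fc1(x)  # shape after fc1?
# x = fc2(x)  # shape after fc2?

Input shape: (4, 1795)
  -> after fc1: (4, 1051)
Output shape: (4, 848)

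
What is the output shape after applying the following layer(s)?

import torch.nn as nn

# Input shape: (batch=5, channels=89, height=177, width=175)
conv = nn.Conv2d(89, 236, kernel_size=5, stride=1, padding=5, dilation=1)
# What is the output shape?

Input shape: (5, 89, 177, 175)
Output shape: (5, 236, 183, 181)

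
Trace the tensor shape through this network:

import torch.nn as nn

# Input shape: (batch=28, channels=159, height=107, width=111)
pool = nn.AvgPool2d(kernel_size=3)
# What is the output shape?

Input shape: (28, 159, 107, 111)
Output shape: (28, 159, 35, 37)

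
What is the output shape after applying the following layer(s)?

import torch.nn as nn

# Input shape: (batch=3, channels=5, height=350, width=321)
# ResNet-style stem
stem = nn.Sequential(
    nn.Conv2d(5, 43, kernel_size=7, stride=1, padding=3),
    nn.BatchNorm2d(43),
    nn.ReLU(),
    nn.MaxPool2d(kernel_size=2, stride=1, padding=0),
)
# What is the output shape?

Input shape: (3, 5, 350, 321)
  -> after Conv2d 7x7 stride=1: (3, 43, 350, 321)
Output shape: (3, 43, 349, 320)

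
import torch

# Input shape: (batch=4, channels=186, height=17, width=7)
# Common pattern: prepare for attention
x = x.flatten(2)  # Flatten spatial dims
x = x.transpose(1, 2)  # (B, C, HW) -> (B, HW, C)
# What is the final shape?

Input shape: (4, 186, 17, 7)
  -> after flatten(2): (4, 186, 119)
Output shape: (4, 119, 186)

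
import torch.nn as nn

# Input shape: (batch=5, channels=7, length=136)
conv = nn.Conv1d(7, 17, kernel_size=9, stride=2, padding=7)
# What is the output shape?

Input shape: (5, 7, 136)
Output shape: (5, 17, 71)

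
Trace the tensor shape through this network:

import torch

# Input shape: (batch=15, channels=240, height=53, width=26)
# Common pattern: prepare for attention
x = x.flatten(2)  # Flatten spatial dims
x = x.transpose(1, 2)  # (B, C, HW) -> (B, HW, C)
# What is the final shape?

Input shape: (15, 240, 53, 26)
  -> after flatten(2): (15, 240, 1378)
Output shape: (15, 1378, 240)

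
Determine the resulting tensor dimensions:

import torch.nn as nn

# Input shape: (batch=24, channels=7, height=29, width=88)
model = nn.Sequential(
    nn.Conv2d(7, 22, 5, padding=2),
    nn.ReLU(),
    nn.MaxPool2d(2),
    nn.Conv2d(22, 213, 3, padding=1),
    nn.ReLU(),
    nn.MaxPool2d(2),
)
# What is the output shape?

Input shape: (24, 7, 29, 88)
  -> after first Conv2d: (24, 22, 29, 88)
  -> after first MaxPool2d: (24, 22, 14, 44)
  -> after second Conv2d: (24, 213, 14, 44)
Output shape: (24, 213, 7, 22)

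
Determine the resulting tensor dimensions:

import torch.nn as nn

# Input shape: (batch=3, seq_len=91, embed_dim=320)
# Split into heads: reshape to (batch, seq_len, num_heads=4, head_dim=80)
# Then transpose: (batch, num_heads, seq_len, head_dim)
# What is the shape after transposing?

Input shape: (3, 91, 320)
  -> after reshape: (3, 91, 4, 80)
Output shape: (3, 4, 91, 80)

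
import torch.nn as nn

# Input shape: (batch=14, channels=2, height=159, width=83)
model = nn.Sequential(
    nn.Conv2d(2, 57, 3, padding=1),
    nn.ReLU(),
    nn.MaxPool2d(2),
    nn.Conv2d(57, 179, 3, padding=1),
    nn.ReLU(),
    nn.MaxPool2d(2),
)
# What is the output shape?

Input shape: (14, 2, 159, 83)
  -> after first Conv2d: (14, 57, 159, 83)
  -> after first MaxPool2d: (14, 57, 79, 41)
  -> after second Conv2d: (14, 179, 79, 41)
Output shape: (14, 179, 39, 20)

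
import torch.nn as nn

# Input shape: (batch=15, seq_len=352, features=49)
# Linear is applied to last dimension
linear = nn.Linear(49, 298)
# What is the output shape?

Input shape: (15, 352, 49)
Output shape: (15, 352, 298)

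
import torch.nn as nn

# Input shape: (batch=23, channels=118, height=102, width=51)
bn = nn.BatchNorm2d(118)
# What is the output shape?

Input shape: (23, 118, 102, 51)
Output shape: (23, 118, 102, 51)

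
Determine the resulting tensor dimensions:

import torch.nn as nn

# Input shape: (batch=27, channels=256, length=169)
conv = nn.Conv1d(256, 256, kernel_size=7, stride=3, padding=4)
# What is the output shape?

Input shape: (27, 256, 169)
Output shape: (27, 256, 57)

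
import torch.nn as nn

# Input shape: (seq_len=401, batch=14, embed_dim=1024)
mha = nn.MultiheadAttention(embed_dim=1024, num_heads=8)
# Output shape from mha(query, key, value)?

Input shape: (401, 14, 1024)
Output shape: (401, 14, 1024)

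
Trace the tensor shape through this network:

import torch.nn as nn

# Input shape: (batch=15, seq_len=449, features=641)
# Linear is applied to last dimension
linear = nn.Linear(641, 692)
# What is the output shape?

Input shape: (15, 449, 641)
Output shape: (15, 449, 692)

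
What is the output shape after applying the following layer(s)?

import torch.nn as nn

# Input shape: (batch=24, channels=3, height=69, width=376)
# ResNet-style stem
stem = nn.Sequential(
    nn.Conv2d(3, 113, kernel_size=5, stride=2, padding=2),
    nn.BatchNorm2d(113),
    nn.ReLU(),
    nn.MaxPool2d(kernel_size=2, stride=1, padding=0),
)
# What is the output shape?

Input shape: (24, 3, 69, 376)
  -> after Conv2d 5x5 stride=2: (24, 113, 35, 188)
Output shape: (24, 113, 34, 187)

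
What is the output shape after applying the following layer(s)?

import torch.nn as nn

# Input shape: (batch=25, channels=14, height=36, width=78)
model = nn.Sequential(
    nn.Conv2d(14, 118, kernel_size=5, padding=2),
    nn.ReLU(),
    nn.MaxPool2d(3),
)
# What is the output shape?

Input shape: (25, 14, 36, 78)
  -> after Conv2d: (25, 118, 36, 78)
  -> after ReLU: (25, 118, 36, 78)
Output shape: (25, 118, 12, 26)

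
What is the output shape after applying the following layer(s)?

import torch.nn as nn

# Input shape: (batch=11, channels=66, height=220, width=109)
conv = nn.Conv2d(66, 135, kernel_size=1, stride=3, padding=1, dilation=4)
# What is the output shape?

Input shape: (11, 66, 220, 109)
Output shape: (11, 135, 74, 37)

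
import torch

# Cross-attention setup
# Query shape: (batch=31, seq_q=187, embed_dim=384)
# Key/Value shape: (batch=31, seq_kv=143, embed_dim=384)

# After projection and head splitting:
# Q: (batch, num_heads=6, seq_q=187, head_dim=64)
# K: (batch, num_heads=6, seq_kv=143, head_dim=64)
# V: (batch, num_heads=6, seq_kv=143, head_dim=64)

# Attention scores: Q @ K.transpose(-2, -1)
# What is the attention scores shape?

Input shape: (31, 187, 384)
Output shape: (31, 6, 187, 143)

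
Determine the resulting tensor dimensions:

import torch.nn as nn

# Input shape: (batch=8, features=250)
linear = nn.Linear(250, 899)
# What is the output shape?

Input shape: (8, 250)
Output shape: (8, 899)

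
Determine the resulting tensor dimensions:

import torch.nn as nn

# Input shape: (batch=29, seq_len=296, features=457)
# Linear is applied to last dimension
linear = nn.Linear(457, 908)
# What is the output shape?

Input shape: (29, 296, 457)
Output shape: (29, 296, 908)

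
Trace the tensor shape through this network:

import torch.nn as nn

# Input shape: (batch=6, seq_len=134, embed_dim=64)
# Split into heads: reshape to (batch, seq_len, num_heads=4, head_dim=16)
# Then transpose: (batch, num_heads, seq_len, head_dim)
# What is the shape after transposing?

Input shape: (6, 134, 64)
  -> after reshape: (6, 134, 4, 16)
Output shape: (6, 4, 134, 16)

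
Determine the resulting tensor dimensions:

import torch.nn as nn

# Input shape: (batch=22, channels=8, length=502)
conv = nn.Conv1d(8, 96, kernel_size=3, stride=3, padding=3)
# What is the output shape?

Input shape: (22, 8, 502)
Output shape: (22, 96, 169)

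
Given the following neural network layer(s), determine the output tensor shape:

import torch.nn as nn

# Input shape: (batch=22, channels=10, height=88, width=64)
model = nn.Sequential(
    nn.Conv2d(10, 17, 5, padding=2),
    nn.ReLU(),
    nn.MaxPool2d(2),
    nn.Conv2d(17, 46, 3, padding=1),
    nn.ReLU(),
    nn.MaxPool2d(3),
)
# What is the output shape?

Input shape: (22, 10, 88, 64)
  -> after first Conv2d: (22, 17, 88, 64)
  -> after first MaxPool2d: (22, 17, 44, 32)
  -> after second Conv2d: (22, 46, 44, 32)
Output shape: (22, 46, 14, 10)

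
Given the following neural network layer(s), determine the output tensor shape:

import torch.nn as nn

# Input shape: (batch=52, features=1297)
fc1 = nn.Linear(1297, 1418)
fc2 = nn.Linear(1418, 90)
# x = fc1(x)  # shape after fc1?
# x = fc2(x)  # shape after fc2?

Input shape: (52, 1297)
  -> after fc1: (52, 1418)
Output shape: (52, 90)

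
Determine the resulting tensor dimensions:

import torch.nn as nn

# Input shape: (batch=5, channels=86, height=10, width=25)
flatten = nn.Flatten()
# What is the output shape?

Input shape: (5, 86, 10, 25)
Output shape: (5, 21500)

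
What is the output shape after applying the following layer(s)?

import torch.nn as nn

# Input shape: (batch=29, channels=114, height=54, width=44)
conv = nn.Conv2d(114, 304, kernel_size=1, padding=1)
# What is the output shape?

Input shape: (29, 114, 54, 44)
Output shape: (29, 304, 56, 46)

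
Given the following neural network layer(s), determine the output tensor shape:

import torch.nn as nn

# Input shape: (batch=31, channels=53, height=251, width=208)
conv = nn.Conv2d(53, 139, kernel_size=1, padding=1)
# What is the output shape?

Input shape: (31, 53, 251, 208)
Output shape: (31, 139, 253, 210)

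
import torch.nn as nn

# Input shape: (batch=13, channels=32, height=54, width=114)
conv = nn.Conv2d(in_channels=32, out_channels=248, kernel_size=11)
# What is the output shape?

Input shape: (13, 32, 54, 114)
Output shape: (13, 248, 44, 104)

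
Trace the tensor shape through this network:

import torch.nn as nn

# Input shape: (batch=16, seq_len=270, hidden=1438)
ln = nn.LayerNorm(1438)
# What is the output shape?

Input shape: (16, 270, 1438)
Output shape: (16, 270, 1438)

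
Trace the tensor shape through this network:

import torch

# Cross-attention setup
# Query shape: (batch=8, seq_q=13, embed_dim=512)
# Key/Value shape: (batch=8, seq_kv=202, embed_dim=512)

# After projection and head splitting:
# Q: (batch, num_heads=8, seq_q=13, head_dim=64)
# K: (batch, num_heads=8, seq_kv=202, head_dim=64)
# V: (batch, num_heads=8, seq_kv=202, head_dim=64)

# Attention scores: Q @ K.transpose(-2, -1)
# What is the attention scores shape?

Input shape: (8, 13, 512)
Output shape: (8, 8, 13, 202)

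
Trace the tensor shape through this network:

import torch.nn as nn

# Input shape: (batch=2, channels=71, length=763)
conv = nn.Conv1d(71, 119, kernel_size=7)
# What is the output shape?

Input shape: (2, 71, 763)
Output shape: (2, 119, 757)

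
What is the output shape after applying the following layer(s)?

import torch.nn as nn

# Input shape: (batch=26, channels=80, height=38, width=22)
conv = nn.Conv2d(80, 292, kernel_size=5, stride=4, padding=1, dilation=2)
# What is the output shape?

Input shape: (26, 80, 38, 22)
Output shape: (26, 292, 8, 4)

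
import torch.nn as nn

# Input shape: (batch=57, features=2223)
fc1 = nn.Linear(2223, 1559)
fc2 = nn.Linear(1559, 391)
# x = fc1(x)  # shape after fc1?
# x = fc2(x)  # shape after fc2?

Input shape: (57, 2223)
  -> after fc1: (57, 1559)
Output shape: (57, 391)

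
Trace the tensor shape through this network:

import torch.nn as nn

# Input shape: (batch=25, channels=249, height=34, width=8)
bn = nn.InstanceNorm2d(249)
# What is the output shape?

Input shape: (25, 249, 34, 8)
Output shape: (25, 249, 34, 8)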